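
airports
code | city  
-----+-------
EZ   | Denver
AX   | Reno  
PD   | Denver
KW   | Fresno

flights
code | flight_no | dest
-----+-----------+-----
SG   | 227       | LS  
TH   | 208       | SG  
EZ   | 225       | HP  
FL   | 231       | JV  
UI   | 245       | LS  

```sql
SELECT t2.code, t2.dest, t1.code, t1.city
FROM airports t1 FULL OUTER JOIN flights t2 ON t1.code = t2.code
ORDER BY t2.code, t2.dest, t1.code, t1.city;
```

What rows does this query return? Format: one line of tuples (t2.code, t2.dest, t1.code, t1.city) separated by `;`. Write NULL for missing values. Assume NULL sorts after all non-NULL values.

(EZ, HP, EZ, Denver); (FL, JV, NULL, NULL); (SG, LS, NULL, NULL); (TH, SG, NULL, NULL); (UI, LS, NULL, NULL); (NULL, NULL, AX, Reno); (NULL, NULL, KW, Fresno); (NULL, NULL, PD, Denver)

FULL OUTER JOIN keeps every row from both sides; unmatched rows get NULL for the other side's columns.
Matching on t1.code = t2.code.
- t1 (code=EZ) pairs with 1 row(s) of t2.
- t1 (code=AX) has no partner → padded with NULL.
- t1 (code=PD) has no partner → padded with NULL.
- t1 (code=KW) has no partner → padded with NULL.
- 4 row(s) from t2 found no t1 partner → padded with NULL.
After projecting and ordering:
t2.code | t2.dest | t1.code | t1.city
EZ | HP | EZ | Denver
FL | JV | NULL | NULL
SG | LS | NULL | NULL
TH | SG | NULL | NULL
UI | LS | NULL | NULL
NULL | NULL | AX | Reno
NULL | NULL | KW | Fresno
NULL | NULL | PD | Denver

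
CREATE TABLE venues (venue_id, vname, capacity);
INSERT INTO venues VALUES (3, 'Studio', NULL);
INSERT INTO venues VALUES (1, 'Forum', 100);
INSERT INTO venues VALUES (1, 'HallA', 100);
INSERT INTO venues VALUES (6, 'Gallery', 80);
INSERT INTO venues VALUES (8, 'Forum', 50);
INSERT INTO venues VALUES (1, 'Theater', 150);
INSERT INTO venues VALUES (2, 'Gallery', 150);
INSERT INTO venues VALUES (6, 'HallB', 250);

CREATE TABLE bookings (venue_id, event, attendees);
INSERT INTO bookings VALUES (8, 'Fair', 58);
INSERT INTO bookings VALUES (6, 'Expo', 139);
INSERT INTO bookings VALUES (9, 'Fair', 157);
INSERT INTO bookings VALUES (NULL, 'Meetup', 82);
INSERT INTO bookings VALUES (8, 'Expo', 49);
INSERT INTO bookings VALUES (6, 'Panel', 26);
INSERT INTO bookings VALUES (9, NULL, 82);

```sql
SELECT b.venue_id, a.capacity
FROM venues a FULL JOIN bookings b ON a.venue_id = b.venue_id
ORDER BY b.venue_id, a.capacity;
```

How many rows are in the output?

14

FULL OUTER JOIN keeps every row from both sides; unmatched rows get NULL for the other side's columns.
Matching on a.venue_id = b.venue_id. A NULL in a compared column never satisfies the condition.
- a[0] venue_id=3 → no match; kept with NULLs on the b side.
- a[1] venue_id=1 → no match; kept with NULLs on the b side.
- a[2] venue_id=1 → no match; kept with NULLs on the b side.
- a[3] venue_id=6 → 2 match(es) in b → 2 row(s).
- a[4] venue_id=8 → 2 match(es) in b → 2 row(s).
- a[5] venue_id=1 → no match; kept with NULLs on the b side.
- a[6] venue_id=2 → no match; kept with NULLs on the b side.
- a[7] venue_id=6 → 2 match(es) in b → 2 row(s).
- 3 b row(s) had no a match → kept, a columns NULL.
Total: 6 matched + 8 padded = 14 rows.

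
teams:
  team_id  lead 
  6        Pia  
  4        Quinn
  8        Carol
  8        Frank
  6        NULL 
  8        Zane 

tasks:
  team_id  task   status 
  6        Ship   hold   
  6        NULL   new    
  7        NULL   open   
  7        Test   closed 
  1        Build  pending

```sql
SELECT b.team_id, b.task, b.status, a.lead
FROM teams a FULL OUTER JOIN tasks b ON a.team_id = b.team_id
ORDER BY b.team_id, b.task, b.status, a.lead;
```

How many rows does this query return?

11

FULL OUTER JOIN keeps every row from both sides; unmatched rows get NULL for the other side's columns.
Matching on a.team_id = b.team_id.
Matched pairs: 4; unmatched a rows kept: 4; unmatched b rows kept: 3.
Total: 4 matched + 7 padded = 11 rows.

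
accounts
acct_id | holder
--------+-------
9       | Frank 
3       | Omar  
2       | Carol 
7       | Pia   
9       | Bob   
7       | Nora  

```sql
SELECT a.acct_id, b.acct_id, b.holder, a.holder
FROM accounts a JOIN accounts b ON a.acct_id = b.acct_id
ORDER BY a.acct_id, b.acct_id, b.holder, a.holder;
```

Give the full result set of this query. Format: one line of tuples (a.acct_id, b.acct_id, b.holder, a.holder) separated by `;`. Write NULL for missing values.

INNER JOIN keeps only pairs where the ON condition holds.
Matching on a.acct_id = b.acct_id.
- acct_id=9: 2 matching b row(s), so 2 row(s) emitted.
- acct_id=3: 1 matching b row(s), so 1 row(s) emitted.
- acct_id=2: 1 matching b row(s), so 1 row(s) emitted.
- acct_id=7: 2 matching b row(s), so 2 row(s) emitted.
- acct_id=9: 2 matching b row(s), so 2 row(s) emitted.
- acct_id=7: 2 matching b row(s), so 2 row(s) emitted.
After projecting and ordering:
a.acct_id | b.acct_id | b.holder | a.holder
2 | 2 | Carol | Carol
3 | 3 | Omar | Omar
7 | 7 | Nora | Nora
7 | 7 | Nora | Pia
7 | 7 | Pia | Nora
7 | 7 | Pia | Pia
9 | 9 | Bob | Bob
9 | 9 | Bob | Frank
9 | 9 | Frank | Bob
9 | 9 | Frank | Frank

(2, 2, Carol, Carol); (3, 3, Omar, Omar); (7, 7, Nora, Nora); (7, 7, Nora, Pia); (7, 7, Pia, Nora); (7, 7, Pia, Pia); (9, 9, Bob, Bob); (9, 9, Bob, Frank); (9, 9, Frank, Bob); (9, 9, Frank, Frank)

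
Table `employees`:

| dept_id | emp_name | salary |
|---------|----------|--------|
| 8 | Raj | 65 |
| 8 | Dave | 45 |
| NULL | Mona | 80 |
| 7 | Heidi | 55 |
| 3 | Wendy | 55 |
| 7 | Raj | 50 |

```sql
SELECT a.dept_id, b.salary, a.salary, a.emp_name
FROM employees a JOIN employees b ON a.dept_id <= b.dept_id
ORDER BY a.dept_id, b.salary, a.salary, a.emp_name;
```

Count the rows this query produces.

INNER JOIN keeps only pairs where the ON condition holds.
Matching on a.dept_id <= b.dept_id. A NULL in a compared column never satisfies the condition.
- a row (dept_id=8): matches 2 b row(s) → 2 output row(s).
- a row (dept_id=8): matches 2 b row(s) → 2 output row(s).
- a row (dept_id=NULL): no match → dropped.
- a row (dept_id=7): matches 4 b row(s) → 4 output row(s).
- a row (dept_id=3): matches 5 b row(s) → 5 output row(s).
- a row (dept_id=7): matches 4 b row(s) → 4 output row(s).
Total: 17 rows.

17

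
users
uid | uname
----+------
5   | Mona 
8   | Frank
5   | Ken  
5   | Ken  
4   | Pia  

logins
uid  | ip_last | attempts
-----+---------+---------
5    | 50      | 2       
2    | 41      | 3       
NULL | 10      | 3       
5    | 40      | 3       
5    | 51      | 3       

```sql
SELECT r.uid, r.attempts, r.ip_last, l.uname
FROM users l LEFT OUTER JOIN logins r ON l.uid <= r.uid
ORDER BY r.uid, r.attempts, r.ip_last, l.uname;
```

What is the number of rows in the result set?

13

LEFT JOIN keeps every row from `users`; unmatched rows get NULL for `logins`'s columns.
Matching on l.uid <= r.uid. A NULL in a compared column never satisfies the condition.
- l row (uid=5): matches 3 r row(s) → 3 output row(s).
- l row (uid=8): no match → kept, r columns NULL.
- l row (uid=5): matches 3 r row(s) → 3 output row(s).
- l row (uid=5): matches 3 r row(s) → 3 output row(s).
- l row (uid=4): matches 3 r row(s) → 3 output row(s).
Total: 12 matched + 1 padded = 13 rows.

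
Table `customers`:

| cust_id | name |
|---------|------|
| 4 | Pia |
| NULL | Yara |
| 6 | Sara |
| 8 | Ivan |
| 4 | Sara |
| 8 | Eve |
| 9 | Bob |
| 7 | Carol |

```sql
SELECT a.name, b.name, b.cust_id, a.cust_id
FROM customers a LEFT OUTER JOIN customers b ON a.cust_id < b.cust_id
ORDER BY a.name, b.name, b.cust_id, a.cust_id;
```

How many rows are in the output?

21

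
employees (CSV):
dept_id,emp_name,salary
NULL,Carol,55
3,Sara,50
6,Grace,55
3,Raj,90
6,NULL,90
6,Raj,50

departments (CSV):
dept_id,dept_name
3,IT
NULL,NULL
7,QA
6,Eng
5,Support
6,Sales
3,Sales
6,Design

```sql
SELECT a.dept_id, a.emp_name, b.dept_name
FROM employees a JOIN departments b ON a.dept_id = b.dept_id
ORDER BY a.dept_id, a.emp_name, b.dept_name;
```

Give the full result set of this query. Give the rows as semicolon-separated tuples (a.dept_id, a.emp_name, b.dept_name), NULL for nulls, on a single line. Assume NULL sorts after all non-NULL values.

(3, Raj, IT); (3, Raj, Sales); (3, Sara, IT); (3, Sara, Sales); (6, Grace, Design); (6, Grace, Eng); (6, Grace, Sales); (6, Raj, Design); (6, Raj, Eng); (6, Raj, Sales); (6, NULL, Design); (6, NULL, Eng); (6, NULL, Sales)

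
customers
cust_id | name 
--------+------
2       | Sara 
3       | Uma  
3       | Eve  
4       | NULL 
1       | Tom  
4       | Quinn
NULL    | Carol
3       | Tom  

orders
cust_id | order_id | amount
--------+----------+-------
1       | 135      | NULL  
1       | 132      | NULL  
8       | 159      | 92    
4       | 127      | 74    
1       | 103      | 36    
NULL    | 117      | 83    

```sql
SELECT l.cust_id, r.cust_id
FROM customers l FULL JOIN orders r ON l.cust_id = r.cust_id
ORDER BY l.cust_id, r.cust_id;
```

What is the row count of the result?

12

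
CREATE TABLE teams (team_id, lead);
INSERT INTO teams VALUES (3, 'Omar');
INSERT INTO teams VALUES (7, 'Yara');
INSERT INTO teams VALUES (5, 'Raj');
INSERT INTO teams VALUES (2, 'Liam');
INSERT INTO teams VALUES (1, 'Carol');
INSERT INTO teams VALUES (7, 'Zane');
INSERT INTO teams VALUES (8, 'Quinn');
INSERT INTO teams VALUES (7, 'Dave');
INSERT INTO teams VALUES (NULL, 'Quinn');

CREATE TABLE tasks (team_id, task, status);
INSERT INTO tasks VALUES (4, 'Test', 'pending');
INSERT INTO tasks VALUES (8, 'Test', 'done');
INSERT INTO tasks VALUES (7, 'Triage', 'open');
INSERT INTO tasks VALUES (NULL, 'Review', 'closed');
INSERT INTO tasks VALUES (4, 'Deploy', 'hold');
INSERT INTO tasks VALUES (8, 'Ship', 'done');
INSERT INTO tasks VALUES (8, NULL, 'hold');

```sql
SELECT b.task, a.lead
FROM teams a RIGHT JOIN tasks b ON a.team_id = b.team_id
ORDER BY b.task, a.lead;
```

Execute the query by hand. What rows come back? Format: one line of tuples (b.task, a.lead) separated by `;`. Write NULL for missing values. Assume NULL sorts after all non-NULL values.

RIGHT JOIN keeps every row from `tasks`; unmatched rows get NULL for `teams`'s columns.
Matching on a.team_id = b.team_id. A NULL in a compared column never satisfies the condition.
- team_id=3: no matching b row.
- team_id=7: 1 matching b row(s), so 1 row(s) emitted.
- team_id=5: no matching b row.
- team_id=2: no matching b row.
- team_id=1: no matching b row.
- team_id=7: 1 matching b row(s), so 1 row(s) emitted.
- team_id=8: 3 matching b row(s), so 3 row(s) emitted.
- team_id=7: 1 matching b row(s), so 1 row(s) emitted.
- team_id=NULL: no matching b row.
- 3 b row(s) had no a match → kept, a columns NULL.
After projecting and ordering:
b.task | a.lead
Deploy | NULL
Review | NULL
Ship | Quinn
Test | Quinn
Test | NULL
Triage | Dave
Triage | Yara
Triage | Zane
NULL | Quinn

(Deploy, NULL); (Review, NULL); (Ship, Quinn); (Test, Quinn); (Test, NULL); (Triage, Dave); (Triage, Yara); (Triage, Zane); (NULL, Quinn)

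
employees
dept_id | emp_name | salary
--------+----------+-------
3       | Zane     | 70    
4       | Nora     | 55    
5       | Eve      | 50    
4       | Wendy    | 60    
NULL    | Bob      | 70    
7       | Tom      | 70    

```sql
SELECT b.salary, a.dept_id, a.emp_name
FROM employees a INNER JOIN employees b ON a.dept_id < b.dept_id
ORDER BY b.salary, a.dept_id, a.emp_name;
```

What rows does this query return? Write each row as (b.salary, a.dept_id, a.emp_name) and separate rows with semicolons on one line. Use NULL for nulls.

(50, 3, Zane); (50, 4, Nora); (50, 4, Wendy); (55, 3, Zane); (60, 3, Zane); (70, 3, Zane); (70, 4, Nora); (70, 4, Wendy); (70, 5, Eve)

INNER JOIN keeps only pairs where the ON condition holds.
Matching on a.dept_id < b.dept_id. A NULL in a compared column never satisfies the condition.
- a (dept_id=3) pairs with 4 row(s) of b.
- a (dept_id=4) pairs with 2 row(s) of b.
- a (dept_id=5) pairs with 1 row(s) of b.
- a (dept_id=4) pairs with 2 row(s) of b.
- a (dept_id=NULL) has no partner → excluded.
- a (dept_id=7) has no partner → excluded.
After projecting and ordering:
b.salary | a.dept_id | a.emp_name
50 | 3 | Zane
50 | 4 | Nora
50 | 4 | Wendy
55 | 3 | Zane
60 | 3 | Zane
70 | 3 | Zane
70 | 4 | Nora
70 | 4 | Wendy
70 | 5 | Eve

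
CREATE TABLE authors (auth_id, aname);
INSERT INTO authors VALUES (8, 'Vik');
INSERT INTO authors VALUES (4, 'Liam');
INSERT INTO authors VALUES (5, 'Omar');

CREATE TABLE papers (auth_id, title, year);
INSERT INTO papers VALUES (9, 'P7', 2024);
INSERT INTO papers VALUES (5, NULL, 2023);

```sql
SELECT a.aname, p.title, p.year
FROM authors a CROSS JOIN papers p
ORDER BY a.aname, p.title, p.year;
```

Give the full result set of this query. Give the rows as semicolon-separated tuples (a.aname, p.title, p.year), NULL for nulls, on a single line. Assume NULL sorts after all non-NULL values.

CROSS JOIN pairs every row of `authors` with every row of `papers`: 3 × 2 = 6 rows.
After projecting and ordering:
a.aname | p.title | p.year
Liam | P7 | 2024
Liam | NULL | 2023
Omar | P7 | 2024
Omar | NULL | 2023
Vik | P7 | 2024
Vik | NULL | 2023

(Liam, P7, 2024); (Liam, NULL, 2023); (Omar, P7, 2024); (Omar, NULL, 2023); (Vik, P7, 2024); (Vik, NULL, 2023)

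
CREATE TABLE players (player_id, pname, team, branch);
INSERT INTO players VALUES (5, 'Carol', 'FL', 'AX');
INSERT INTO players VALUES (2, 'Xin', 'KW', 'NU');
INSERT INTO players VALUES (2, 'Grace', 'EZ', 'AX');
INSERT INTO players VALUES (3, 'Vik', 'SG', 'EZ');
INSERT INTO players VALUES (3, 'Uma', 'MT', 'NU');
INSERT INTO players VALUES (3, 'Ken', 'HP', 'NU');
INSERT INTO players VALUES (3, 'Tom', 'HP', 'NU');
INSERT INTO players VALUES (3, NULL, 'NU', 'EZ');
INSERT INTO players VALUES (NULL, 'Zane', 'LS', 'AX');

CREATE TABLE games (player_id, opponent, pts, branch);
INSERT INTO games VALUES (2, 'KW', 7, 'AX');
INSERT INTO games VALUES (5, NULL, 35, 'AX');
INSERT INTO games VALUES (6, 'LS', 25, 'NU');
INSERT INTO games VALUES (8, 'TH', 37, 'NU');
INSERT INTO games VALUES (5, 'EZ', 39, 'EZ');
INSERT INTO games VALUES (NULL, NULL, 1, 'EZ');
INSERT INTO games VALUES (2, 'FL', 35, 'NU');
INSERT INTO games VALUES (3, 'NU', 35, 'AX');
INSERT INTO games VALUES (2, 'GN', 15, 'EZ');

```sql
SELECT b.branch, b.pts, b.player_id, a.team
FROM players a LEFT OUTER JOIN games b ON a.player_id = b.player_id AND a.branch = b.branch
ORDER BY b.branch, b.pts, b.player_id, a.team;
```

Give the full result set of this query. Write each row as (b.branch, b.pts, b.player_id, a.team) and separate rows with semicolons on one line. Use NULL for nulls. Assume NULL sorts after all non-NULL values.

LEFT JOIN keeps every row from `players`; unmatched rows get NULL for `games`'s columns.
Matching on a.player_id = b.player_id AND a.branch = b.branch. A NULL in a compared column never satisfies the condition.
- a (player_id=5, branch=AX) pairs with 1 row(s) of b.
- a (player_id=2, branch=NU) pairs with 1 row(s) of b.
- a (player_id=2, branch=AX) pairs with 1 row(s) of b.
- a (player_id=3, branch=EZ) has no partner → padded with NULL.
- a (player_id=3, branch=NU) has no partner → padded with NULL.
- a (player_id=3, branch=NU) has no partner → padded with NULL.
- a (player_id=3, branch=NU) has no partner → padded with NULL.
- a (player_id=3, branch=EZ) has no partner → padded with NULL.
- a (player_id=NULL, branch=AX) has no partner → padded with NULL.
After projecting and ordering:
b.branch | b.pts | b.player_id | a.team
AX | 7 | 2 | EZ
AX | 35 | 5 | FL
NU | 35 | 2 | KW
NULL | NULL | NULL | HP
NULL | NULL | NULL | HP
NULL | NULL | NULL | LS
NULL | NULL | NULL | MT
NULL | NULL | NULL | NU
NULL | NULL | NULL | SG

(AX, 7, 2, EZ); (AX, 35, 5, FL); (NU, 35, 2, KW); (NULL, NULL, NULL, HP); (NULL, NULL, NULL, HP); (NULL, NULL, NULL, LS); (NULL, NULL, NULL, MT); (NULL, NULL, NULL, NU); (NULL, NULL, NULL, SG)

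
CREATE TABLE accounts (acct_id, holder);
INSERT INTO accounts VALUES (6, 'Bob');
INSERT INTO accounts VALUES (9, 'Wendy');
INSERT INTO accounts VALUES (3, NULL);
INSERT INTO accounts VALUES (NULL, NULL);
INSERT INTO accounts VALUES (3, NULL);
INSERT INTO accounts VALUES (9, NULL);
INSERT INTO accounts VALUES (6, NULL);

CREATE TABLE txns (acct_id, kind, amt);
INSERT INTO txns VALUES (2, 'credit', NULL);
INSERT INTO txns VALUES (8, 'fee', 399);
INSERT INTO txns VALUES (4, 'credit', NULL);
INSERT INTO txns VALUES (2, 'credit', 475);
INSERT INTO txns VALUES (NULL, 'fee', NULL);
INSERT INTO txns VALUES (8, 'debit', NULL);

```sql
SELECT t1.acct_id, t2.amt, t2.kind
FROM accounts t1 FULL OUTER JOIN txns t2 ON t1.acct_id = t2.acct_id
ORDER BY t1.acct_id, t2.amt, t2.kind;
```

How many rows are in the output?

13

FULL OUTER JOIN keeps every row from both sides; unmatched rows get NULL for the other side's columns.
Matching on t1.acct_id = t2.acct_id. A NULL in a compared column never satisfies the condition.
- t1 row (acct_id=6): no match → kept, t2 columns NULL.
- t1 row (acct_id=9): no match → kept, t2 columns NULL.
- t1 row (acct_id=3): no match → kept, t2 columns NULL.
- t1 row (acct_id=NULL): no match → kept, t2 columns NULL.
- t1 row (acct_id=3): no match → kept, t2 columns NULL.
- t1 row (acct_id=9): no match → kept, t2 columns NULL.
- t1 row (acct_id=6): no match → kept, t2 columns NULL.
- plus 6 unmatched t2 row(s), each kept with NULL t1 columns.
Total: 0 matched + 13 padded = 13 rows.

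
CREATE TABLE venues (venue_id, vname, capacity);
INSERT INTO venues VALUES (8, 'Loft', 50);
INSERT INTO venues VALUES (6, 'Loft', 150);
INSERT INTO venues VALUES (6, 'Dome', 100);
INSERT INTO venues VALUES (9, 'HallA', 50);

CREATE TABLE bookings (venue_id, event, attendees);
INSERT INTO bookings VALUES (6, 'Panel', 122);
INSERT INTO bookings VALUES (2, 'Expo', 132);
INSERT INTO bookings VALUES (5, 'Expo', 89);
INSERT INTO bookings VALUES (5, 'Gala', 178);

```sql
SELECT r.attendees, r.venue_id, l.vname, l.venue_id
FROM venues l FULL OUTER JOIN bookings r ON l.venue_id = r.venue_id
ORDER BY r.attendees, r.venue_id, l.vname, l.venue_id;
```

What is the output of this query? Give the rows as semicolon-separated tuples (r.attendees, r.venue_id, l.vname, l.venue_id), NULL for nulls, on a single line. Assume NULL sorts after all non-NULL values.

(89, 5, NULL, NULL); (122, 6, Dome, 6); (122, 6, Loft, 6); (132, 2, NULL, NULL); (178, 5, NULL, NULL); (NULL, NULL, HallA, 9); (NULL, NULL, Loft, 8)

FULL OUTER JOIN keeps every row from both sides; unmatched rows get NULL for the other side's columns.
Matching on l.venue_id = r.venue_id.
Matched pairs: 2; unmatched l rows kept: 2; unmatched r rows kept: 3.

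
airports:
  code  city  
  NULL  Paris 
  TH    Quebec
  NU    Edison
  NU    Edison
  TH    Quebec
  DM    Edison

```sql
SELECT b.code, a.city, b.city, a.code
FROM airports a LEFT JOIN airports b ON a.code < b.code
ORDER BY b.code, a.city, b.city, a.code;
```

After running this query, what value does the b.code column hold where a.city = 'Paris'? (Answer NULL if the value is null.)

NULL

LEFT JOIN keeps every row from `airports a`; unmatched rows get NULL for `airports b`'s columns.
Matching on a.code < b.code. A NULL in a compared column never satisfies the condition.
- code=NULL: no b row matches, row kept with b columns NULL.
- code=TH: no b row matches, row kept with b columns NULL.
- code=NU: 2 matching b row(s), so 2 row(s) emitted.
- code=NU: 2 matching b row(s), so 2 row(s) emitted.
- code=TH: no b row matches, row kept with b columns NULL.
- code=DM: 4 matching b row(s), so 4 row(s) emitted.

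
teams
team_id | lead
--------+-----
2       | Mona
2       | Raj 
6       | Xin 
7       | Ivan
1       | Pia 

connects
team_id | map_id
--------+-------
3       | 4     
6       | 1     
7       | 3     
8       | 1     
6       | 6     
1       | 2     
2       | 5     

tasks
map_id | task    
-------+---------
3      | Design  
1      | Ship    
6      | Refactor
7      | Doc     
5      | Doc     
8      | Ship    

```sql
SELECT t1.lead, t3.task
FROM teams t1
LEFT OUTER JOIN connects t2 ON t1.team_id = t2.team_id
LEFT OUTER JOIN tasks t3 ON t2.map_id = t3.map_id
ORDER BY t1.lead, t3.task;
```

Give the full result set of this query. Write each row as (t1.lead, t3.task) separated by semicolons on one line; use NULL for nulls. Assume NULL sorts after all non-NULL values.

(Ivan, Design); (Mona, Doc); (Pia, NULL); (Raj, Doc); (Xin, Refactor); (Xin, Ship)

Step 1 — t1 LEFT JOIN t2 on team_id → 6 row(s).
Then LEFT JOIN `tasks t3` on map_id: each of those 6 rows is kept; rows whose t2.map_id has no match in t3 get NULL for t3's columns.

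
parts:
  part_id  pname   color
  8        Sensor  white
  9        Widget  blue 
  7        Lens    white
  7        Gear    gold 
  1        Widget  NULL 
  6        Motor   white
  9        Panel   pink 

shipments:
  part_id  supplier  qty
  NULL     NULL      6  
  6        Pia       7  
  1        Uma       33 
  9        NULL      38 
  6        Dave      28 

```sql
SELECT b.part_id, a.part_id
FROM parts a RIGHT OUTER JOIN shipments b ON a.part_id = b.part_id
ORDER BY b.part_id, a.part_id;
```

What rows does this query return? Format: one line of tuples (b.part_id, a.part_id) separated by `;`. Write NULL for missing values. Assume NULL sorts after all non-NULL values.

(1, 1); (6, 6); (6, 6); (9, 9); (9, 9); (NULL, NULL)

RIGHT JOIN keeps every row from `shipments`; unmatched rows get NULL for `parts`'s columns.
Matching on a.part_id = b.part_id. A NULL in a compared column never satisfies the condition.
- a (part_id=8) has no partner in b.
- a (part_id=9) pairs with 1 row(s) of b.
- a (part_id=7) has no partner in b.
- a (part_id=7) has no partner in b.
- a (part_id=1) pairs with 1 row(s) of b.
- a (part_id=6) pairs with 2 row(s) of b.
- a (part_id=9) pairs with 1 row(s) of b.
- plus 1 unmatched b row(s), each kept with NULL a columns.
After projecting and ordering:
b.part_id | a.part_id
1 | 1
6 | 6
6 | 6
9 | 9
9 | 9
NULL | NULL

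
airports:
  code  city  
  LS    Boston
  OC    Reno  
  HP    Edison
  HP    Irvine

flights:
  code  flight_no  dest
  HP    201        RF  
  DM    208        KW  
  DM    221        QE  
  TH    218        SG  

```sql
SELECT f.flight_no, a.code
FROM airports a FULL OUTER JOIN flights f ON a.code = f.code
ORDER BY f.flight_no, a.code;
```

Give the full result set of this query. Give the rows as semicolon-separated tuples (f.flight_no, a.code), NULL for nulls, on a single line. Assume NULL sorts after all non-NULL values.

(201, HP); (201, HP); (208, NULL); (218, NULL); (221, NULL); (NULL, LS); (NULL, OC)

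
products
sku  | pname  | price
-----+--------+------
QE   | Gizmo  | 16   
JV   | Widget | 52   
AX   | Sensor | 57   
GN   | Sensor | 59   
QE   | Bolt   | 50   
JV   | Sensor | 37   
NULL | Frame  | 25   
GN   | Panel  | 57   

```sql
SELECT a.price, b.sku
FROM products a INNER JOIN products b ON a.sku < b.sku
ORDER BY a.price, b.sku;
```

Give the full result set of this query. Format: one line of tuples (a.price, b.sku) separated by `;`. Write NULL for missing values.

(37, QE); (37, QE); (52, QE); (52, QE); (57, GN); (57, GN); (57, JV); (57, JV); (57, JV); (57, JV); (57, QE); (57, QE); (57, QE); (57, QE); (59, JV); (59, JV); (59, QE); (59, QE)

INNER JOIN keeps only pairs where the ON condition holds.
Matching on a.sku < b.sku. A NULL in a compared column never satisfies the condition.
- a (sku=QE) has no partner → excluded.
- a (sku=JV) pairs with 2 row(s) of b.
- a (sku=AX) pairs with 6 row(s) of b.
- a (sku=GN) pairs with 4 row(s) of b.
- a (sku=QE) has no partner → excluded.
- a (sku=JV) pairs with 2 row(s) of b.
- a (sku=NULL) has no partner → excluded.
- a (sku=GN) pairs with 4 row(s) of b.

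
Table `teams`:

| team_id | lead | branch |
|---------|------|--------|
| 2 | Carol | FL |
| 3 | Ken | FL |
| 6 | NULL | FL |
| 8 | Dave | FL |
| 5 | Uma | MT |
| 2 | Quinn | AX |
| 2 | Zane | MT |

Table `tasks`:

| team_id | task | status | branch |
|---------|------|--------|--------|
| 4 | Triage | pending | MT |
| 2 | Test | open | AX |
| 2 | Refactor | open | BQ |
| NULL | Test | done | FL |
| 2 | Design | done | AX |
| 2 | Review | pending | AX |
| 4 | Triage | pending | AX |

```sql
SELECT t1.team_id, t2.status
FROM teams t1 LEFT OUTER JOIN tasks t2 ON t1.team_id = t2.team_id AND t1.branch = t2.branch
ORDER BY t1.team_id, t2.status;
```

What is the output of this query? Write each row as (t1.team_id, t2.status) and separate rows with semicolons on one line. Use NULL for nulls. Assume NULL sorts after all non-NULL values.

(2, done); (2, open); (2, pending); (2, NULL); (2, NULL); (3, NULL); (5, NULL); (6, NULL); (8, NULL)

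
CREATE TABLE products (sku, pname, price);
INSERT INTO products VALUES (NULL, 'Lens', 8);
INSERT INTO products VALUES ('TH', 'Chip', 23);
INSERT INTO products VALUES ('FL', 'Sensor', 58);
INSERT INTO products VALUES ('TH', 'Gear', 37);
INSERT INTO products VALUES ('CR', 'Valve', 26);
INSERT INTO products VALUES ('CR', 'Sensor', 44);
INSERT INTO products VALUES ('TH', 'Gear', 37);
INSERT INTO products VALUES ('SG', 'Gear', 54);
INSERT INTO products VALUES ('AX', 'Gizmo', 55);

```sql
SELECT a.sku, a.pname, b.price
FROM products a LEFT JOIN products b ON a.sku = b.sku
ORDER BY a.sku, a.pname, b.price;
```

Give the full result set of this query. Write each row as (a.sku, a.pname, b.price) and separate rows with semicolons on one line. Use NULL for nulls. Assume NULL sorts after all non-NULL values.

(AX, Gizmo, 55); (CR, Sensor, 26); (CR, Sensor, 44); (CR, Valve, 26); (CR, Valve, 44); (FL, Sensor, 58); (SG, Gear, 54); (TH, Chip, 23); (TH, Chip, 37); (TH, Chip, 37); (TH, Gear, 23); (TH, Gear, 23); (TH, Gear, 37); (TH, Gear, 37); (TH, Gear, 37); (TH, Gear, 37); (NULL, Lens, NULL)

LEFT JOIN keeps every row from `products a`; unmatched rows get NULL for `products b`'s columns.
Matching on a.sku = b.sku. A NULL in a compared column never satisfies the condition.
Matched pairs: 16; unmatched a rows kept: 1.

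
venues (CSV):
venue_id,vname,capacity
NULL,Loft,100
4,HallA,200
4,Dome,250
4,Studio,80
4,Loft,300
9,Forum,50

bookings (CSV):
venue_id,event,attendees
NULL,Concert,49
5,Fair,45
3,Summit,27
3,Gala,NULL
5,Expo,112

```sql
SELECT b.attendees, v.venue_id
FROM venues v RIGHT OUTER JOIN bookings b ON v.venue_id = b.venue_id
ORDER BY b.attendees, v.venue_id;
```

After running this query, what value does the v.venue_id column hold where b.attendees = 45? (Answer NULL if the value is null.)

NULL

RIGHT JOIN keeps every row from `bookings`; unmatched rows get NULL for `venues`'s columns.
Matching on v.venue_id = b.venue_id. A NULL in a compared column never satisfies the condition.
Matched pairs: 0; unmatched b rows kept: 5.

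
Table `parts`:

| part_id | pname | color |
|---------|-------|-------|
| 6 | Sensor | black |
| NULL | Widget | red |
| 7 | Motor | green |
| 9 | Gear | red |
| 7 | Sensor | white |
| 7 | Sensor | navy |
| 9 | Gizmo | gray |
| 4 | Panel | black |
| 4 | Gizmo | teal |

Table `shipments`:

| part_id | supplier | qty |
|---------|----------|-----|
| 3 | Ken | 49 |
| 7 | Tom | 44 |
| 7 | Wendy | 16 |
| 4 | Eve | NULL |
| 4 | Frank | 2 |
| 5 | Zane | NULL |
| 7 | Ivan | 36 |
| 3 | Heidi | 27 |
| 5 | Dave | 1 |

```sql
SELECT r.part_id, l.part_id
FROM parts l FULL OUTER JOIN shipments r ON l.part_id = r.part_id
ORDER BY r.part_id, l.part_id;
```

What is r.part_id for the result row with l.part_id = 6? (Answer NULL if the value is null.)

NULL

FULL OUTER JOIN keeps every row from both sides; unmatched rows get NULL for the other side's columns.
Matching on l.part_id = r.part_id. A NULL in a compared column never satisfies the condition.
Matched pairs: 13; unmatched l rows kept: 4; unmatched r rows kept: 4.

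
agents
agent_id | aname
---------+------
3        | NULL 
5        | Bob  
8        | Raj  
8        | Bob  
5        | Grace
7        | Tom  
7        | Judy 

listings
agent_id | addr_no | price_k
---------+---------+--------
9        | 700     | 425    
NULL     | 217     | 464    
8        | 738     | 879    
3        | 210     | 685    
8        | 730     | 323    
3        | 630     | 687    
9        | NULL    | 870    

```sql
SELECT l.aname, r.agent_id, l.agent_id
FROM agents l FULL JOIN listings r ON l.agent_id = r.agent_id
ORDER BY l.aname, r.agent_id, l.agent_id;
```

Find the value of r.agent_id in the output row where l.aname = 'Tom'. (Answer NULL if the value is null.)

NULL

FULL OUTER JOIN keeps every row from both sides; unmatched rows get NULL for the other side's columns.
Matching on l.agent_id = r.agent_id. A NULL in a compared column never satisfies the condition.
- l[0] agent_id=3 → 2 match(es) in r → 2 row(s).
- l[1] agent_id=5 → no match; kept with NULLs on the r side.
- l[2] agent_id=8 → 2 match(es) in r → 2 row(s).
- l[3] agent_id=8 → 2 match(es) in r → 2 row(s).
- l[4] agent_id=5 → no match; kept with NULLs on the r side.
- l[5] agent_id=7 → no match; kept with NULLs on the r side.
- l[6] agent_id=7 → no match; kept with NULLs on the r side.
- 3 r row(s) had no l match → kept, l columns NULL.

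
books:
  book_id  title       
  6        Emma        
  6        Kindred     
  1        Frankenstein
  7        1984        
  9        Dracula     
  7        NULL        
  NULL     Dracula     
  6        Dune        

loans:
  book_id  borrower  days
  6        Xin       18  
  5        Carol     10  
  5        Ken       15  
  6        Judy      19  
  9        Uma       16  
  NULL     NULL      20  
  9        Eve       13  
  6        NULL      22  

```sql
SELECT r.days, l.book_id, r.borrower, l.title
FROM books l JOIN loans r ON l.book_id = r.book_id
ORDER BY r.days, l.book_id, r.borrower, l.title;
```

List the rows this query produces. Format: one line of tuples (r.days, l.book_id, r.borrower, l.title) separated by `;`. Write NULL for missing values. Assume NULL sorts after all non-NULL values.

(13, 9, Eve, Dracula); (16, 9, Uma, Dracula); (18, 6, Xin, Dune); (18, 6, Xin, Emma); (18, 6, Xin, Kindred); (19, 6, Judy, Dune); (19, 6, Judy, Emma); (19, 6, Judy, Kindred); (22, 6, NULL, Dune); (22, 6, NULL, Emma); (22, 6, NULL, Kindred)

INNER JOIN keeps only pairs where the ON condition holds.
Matching on l.book_id = r.book_id. A NULL in a compared column never satisfies the condition.
- l[0] book_id=6 → 3 match(es) in r → 3 row(s).
- l[1] book_id=6 → 3 match(es) in r → 3 row(s).
- l[2] book_id=1 → no match; dropped.
- l[3] book_id=7 → no match; dropped.
- l[4] book_id=9 → 2 match(es) in r → 2 row(s).
- l[5] book_id=7 → no match; dropped.
- l[6] book_id=NULL → no match; dropped.
- l[7] book_id=6 → 3 match(es) in r → 3 row(s).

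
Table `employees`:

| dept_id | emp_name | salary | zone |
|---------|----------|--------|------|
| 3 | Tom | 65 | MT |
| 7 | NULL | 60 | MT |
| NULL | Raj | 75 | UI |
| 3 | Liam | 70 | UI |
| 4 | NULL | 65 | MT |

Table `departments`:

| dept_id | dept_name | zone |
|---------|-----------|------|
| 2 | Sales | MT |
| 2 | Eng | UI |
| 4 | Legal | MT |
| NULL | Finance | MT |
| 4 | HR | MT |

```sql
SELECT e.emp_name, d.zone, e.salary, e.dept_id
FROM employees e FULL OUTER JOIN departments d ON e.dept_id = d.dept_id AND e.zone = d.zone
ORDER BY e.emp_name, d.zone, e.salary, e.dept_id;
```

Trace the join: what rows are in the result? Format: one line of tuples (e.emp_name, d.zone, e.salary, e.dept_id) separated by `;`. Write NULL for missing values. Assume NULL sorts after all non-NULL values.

FULL OUTER JOIN keeps every row from both sides; unmatched rows get NULL for the other side's columns.
Matching on e.dept_id = d.dept_id AND e.zone = d.zone. A NULL in a compared column never satisfies the condition.
- e row (dept_id=3, zone=MT): no match → kept, d columns NULL.
- e row (dept_id=7, zone=MT): no match → kept, d columns NULL.
- e row (dept_id=NULL, zone=UI): no match → kept, d columns NULL.
- e row (dept_id=3, zone=UI): no match → kept, d columns NULL.
- e row (dept_id=4, zone=MT): matches 2 d row(s) → 2 output row(s).
- 3 row(s) from d found no e partner → padded with NULL.
After projecting and ordering:
e.emp_name | d.zone | e.salary | e.dept_id
Liam | NULL | 70 | 3
Raj | NULL | 75 | NULL
Tom | NULL | 65 | 3
NULL | MT | 65 | 4
NULL | MT | 65 | 4
NULL | MT | NULL | NULL
NULL | MT | NULL | NULL
NULL | UI | NULL | NULL
NULL | NULL | 60 | 7

(Liam, NULL, 70, 3); (Raj, NULL, 75, NULL); (Tom, NULL, 65, 3); (NULL, MT, 65, 4); (NULL, MT, 65, 4); (NULL, MT, NULL, NULL); (NULL, MT, NULL, NULL); (NULL, UI, NULL, NULL); (NULL, NULL, 60, 7)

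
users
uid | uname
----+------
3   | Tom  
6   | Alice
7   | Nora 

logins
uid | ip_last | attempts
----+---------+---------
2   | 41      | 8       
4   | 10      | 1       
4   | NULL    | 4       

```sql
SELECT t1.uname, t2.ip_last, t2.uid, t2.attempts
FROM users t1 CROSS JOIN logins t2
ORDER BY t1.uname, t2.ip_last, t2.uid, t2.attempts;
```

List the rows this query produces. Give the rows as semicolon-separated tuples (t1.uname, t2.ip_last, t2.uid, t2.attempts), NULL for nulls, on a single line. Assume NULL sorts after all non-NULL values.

CROSS JOIN pairs every row of `users` with every row of `logins`: 3 × 3 = 9 rows.
After projecting and ordering:
t1.uname | t2.ip_last | t2.uid | t2.attempts
Alice | 10 | 4 | 1
Alice | 41 | 2 | 8
Alice | NULL | 4 | 4
Nora | 10 | 4 | 1
Nora | 41 | 2 | 8
Nora | NULL | 4 | 4
Tom | 10 | 4 | 1
Tom | 41 | 2 | 8
Tom | NULL | 4 | 4

(Alice, 10, 4, 1); (Alice, 41, 2, 8); (Alice, NULL, 4, 4); (Nora, 10, 4, 1); (Nora, 41, 2, 8); (Nora, NULL, 4, 4); (Tom, 10, 4, 1); (Tom, 41, 2, 8); (Tom, NULL, 4, 4)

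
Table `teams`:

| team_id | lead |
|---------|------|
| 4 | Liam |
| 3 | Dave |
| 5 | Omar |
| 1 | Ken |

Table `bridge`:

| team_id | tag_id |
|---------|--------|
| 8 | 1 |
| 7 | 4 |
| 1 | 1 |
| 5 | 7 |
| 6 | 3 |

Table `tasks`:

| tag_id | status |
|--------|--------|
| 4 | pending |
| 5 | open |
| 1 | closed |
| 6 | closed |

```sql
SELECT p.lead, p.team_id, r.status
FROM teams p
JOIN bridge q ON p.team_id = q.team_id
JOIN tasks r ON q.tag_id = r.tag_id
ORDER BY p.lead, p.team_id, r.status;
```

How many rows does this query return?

Evaluate left to right. First `teams p INNER JOIN bridge q` on team_id: 2 row(s).
Then INNER JOIN `tasks r` on tag_id: keep only rows whose q.tag_id appears in r.
Result: 1 row(s).

1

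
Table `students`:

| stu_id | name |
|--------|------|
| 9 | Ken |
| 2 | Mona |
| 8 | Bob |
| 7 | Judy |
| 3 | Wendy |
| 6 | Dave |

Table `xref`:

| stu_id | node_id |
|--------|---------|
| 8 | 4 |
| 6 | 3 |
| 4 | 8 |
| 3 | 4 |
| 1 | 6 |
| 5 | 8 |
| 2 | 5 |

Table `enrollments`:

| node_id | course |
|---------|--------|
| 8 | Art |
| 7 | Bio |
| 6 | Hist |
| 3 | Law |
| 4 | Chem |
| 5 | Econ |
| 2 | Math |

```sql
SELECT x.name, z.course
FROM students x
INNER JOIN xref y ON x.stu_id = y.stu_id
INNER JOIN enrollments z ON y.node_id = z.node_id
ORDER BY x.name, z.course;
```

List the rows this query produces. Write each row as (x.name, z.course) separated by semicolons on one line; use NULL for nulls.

(Bob, Chem); (Dave, Law); (Mona, Econ); (Wendy, Chem)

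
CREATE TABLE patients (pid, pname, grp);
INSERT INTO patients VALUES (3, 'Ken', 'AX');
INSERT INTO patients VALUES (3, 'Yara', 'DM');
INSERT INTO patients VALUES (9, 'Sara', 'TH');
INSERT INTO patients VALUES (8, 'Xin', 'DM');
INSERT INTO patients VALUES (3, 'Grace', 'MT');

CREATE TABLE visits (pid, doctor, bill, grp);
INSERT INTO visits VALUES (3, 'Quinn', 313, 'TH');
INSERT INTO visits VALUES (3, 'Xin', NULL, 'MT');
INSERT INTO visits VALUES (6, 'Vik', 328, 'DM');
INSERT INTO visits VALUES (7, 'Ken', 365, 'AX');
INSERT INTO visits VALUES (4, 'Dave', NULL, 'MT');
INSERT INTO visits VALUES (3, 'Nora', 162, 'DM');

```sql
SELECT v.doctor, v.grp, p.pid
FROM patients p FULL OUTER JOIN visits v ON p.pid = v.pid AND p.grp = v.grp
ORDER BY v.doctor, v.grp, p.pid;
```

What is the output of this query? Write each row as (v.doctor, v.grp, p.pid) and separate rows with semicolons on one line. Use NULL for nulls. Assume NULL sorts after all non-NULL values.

(Dave, MT, NULL); (Ken, AX, NULL); (Nora, DM, 3); (Quinn, TH, NULL); (Vik, DM, NULL); (Xin, MT, 3); (NULL, NULL, 3); (NULL, NULL, 8); (NULL, NULL, 9)

FULL OUTER JOIN keeps every row from both sides; unmatched rows get NULL for the other side's columns.
Matching on p.pid = v.pid AND p.grp = v.grp.
- p (pid=3, grp=AX) has no partner → padded with NULL.
- p (pid=3, grp=DM) pairs with 1 row(s) of v.
- p (pid=9, grp=TH) has no partner → padded with NULL.
- p (pid=8, grp=DM) has no partner → padded with NULL.
- p (pid=3, grp=MT) pairs with 1 row(s) of v.
- plus 4 unmatched v row(s), each kept with NULL p columns.
After projecting and ordering:
v.doctor | v.grp | p.pid
Dave | MT | NULL
Ken | AX | NULL
Nora | DM | 3
Quinn | TH | NULL
Vik | DM | NULL
Xin | MT | 3
NULL | NULL | 3
NULL | NULL | 8
NULL | NULL | 9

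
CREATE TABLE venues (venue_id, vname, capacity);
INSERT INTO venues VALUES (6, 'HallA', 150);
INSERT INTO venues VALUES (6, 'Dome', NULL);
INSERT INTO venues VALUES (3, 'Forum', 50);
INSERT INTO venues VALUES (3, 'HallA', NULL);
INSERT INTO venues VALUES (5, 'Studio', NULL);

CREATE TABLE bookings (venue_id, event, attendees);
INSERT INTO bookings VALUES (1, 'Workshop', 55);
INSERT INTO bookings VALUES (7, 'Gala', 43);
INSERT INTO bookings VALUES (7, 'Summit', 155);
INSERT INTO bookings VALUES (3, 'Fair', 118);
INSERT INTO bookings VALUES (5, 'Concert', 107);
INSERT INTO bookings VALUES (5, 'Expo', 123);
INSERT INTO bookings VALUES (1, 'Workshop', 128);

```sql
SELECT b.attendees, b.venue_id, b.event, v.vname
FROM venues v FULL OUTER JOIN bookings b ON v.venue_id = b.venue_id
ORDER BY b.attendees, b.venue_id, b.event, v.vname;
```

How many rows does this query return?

FULL OUTER JOIN keeps every row from both sides; unmatched rows get NULL for the other side's columns.
Matching on v.venue_id = b.venue_id.
- venue_id=6: no b row matches, row kept with b columns NULL.
- venue_id=6: no b row matches, row kept with b columns NULL.
- venue_id=3: 1 matching b row(s), so 1 row(s) emitted.
- venue_id=3: 1 matching b row(s), so 1 row(s) emitted.
- venue_id=5: 2 matching b row(s), so 2 row(s) emitted.
- 4 row(s) from b found no v partner → padded with NULL.
Total: 4 matched + 6 padded = 10 rows.

10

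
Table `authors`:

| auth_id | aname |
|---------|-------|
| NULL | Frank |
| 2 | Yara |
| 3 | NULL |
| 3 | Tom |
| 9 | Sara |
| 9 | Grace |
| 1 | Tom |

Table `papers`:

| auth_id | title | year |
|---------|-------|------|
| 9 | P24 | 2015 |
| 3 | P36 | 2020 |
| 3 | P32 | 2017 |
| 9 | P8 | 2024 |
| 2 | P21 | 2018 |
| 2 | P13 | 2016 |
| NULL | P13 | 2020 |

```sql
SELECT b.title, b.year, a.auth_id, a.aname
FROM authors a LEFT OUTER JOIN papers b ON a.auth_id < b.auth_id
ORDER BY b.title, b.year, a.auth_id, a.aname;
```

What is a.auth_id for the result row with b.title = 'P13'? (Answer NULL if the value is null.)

LEFT JOIN keeps every row from `authors`; unmatched rows get NULL for `papers`'s columns.
Matching on a.auth_id < b.auth_id. A NULL in a compared column never satisfies the condition.
Matched pairs: 14; unmatched a rows kept: 3.

1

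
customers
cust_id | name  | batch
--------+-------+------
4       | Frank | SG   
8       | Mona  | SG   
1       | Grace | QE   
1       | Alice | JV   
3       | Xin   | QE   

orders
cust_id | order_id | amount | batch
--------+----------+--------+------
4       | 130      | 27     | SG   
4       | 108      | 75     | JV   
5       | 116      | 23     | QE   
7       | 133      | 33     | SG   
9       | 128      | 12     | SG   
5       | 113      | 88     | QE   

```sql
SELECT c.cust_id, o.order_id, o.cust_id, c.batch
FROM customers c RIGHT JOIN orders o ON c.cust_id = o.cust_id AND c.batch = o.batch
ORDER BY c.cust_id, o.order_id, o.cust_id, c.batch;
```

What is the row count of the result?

RIGHT JOIN keeps every row from `orders`; unmatched rows get NULL for `customers`'s columns.
Matching on c.cust_id = o.cust_id AND c.batch = o.batch.
- c (cust_id=4, batch=SG) pairs with 1 row(s) of o.
- c (cust_id=8, batch=SG) has no partner in o.
- c (cust_id=1, batch=QE) has no partner in o.
- c (cust_id=1, batch=JV) has no partner in o.
- c (cust_id=3, batch=QE) has no partner in o.
- 5 row(s) from o found no c partner → padded with NULL.
Total: 1 matched + 5 padded = 6 rows.

6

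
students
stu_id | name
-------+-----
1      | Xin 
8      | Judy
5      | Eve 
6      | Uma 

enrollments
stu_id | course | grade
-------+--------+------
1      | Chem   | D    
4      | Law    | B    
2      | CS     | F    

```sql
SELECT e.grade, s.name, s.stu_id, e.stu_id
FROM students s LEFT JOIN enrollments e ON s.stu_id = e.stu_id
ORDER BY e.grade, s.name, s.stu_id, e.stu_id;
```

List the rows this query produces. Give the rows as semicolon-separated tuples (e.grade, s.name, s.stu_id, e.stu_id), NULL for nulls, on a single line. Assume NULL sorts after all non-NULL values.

(D, Xin, 1, 1); (NULL, Eve, 5, NULL); (NULL, Judy, 8, NULL); (NULL, Uma, 6, NULL)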